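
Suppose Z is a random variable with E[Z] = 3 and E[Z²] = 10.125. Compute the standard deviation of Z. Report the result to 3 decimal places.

1.061

V(Z) = 10.125 − (3)² = 1.125
SD(Z) = √1.125 ≈ 1.061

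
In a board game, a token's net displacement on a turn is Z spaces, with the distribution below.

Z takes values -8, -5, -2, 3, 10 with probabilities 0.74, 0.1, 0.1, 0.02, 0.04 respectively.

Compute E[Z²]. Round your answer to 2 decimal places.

E[Z²] = (-8)²(0.74) + (-5)²(0.1) + (-2)²(0.1) + (3)²(0.02) + (10)²(0.04) = 54.44

54.44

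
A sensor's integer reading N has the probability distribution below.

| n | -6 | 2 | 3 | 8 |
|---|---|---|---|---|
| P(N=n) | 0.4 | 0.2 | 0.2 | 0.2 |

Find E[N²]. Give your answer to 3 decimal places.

E[N²] = (-6)²(0.4) + (2)²(0.2) + (3)²(0.2) + (8)²(0.2) = 29.8

29.800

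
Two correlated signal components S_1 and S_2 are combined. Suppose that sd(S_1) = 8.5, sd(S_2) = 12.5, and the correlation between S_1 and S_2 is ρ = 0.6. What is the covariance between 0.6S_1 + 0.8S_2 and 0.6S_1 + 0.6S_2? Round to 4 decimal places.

Var(S_1) = (8.5)² = 72.25;  Var(S_2) = (12.5)² = 156.25
Cov(S_1,S_2) = ρ·sd(S_1)·sd(S_2) = 0.6·8.5·12.5 = 63.75
Cov(0.6S_1 + 0.8S_2, 0.6S_1 + 0.6S_2) = (0.6)(0.6)Var(S_1) + (0.8)(0.6)Var(S_2) + [(0.6)(0.6) + (0.8)(0.6)]Cov(S_1,S_2)
= 0.36·72.25 + 0.48·156.25 + 0.84·63.75 = 154.56

154.5600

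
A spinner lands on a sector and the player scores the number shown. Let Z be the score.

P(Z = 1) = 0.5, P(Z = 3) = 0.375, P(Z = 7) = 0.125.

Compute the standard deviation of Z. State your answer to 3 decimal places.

E[Z] = (1)(0.5) + (3)(0.375) + (7)(0.125) = 2.5
E[Z²] = (1)²(0.5) + (3)²(0.375) + (7)²(0.125) = 10
var(Z) = E[Z²] − (E[Z])² = 10 − (2.5)² = 3.75
SD(Z) = √3.75 ≈ 1.936

1.936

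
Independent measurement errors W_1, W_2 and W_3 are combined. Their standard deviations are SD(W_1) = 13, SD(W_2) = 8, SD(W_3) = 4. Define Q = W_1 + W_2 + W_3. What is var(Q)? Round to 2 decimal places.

249.00

var(W_1) = 169, var(W_2) = 64, var(W_3) = 16
By independence, var(Q) = (1)²var(W_1) + (1)²var(W_2) + (1)²var(W_3)
= (1)²·169 + (1)²·64 + (1)²·16 = 249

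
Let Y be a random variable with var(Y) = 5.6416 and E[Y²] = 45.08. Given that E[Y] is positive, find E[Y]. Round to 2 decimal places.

(E[Y])² = E[Y²] − var(Y) = 45.08 − 5.6416 = 39.4384
E[Y] = √39.4384 = 6.28

6.28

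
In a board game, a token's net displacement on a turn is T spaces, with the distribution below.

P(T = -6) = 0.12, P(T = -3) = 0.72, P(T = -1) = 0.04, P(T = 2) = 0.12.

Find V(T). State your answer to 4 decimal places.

4.1376

E[T] = (-6)(0.12) + (-3)(0.72) + (-1)(0.04) + (2)(0.12) = -2.68
E[T²] = (-6)²(0.12) + (-3)²(0.72) + (-1)²(0.04) + (2)²(0.12) = 11.32
V(T) = E[T²] − (E[T])² = 11.32 − (-2.68)² = 4.1376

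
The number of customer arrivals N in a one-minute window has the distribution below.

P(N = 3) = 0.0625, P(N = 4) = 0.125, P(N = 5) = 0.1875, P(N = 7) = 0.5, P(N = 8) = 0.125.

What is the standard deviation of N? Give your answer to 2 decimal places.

E[N] = (3)(0.0625) + (4)(0.125) + (5)(0.1875) + (7)(0.5) + (8)(0.125) = 6.125
E[N²] = (3)²(0.0625) + (4)²(0.125) + (5)²(0.1875) + (7)²(0.5) + (8)²(0.125) = 39.75
V(N) = E[N²] − (E[N])² = 39.75 − (6.125)² = 2.234375
sd(N) = √2.234375 ≈ 1.49

1.49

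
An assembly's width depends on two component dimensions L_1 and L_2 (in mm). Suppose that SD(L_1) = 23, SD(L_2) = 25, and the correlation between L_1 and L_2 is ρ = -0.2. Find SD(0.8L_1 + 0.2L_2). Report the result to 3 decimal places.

V(L_1) = (23)² = 529;  V(L_2) = (25)² = 625
cov(L_1,L_2) = ρ·SD(L_1)·SD(L_2) = -0.2·23·25 = -115
V(0.8L_1 + 0.2L_2) = (0.8)²·V(L_1) + (0.2)²·V(L_2) + 2·(0.8)·(0.2)·cov(L_1,L_2)
= 0.64·529 + 0.04·625 + 0.32·-115 = 326.76
SD(0.8L_1 + 0.2L_2) = √326.76 ≈ 18.077

18.077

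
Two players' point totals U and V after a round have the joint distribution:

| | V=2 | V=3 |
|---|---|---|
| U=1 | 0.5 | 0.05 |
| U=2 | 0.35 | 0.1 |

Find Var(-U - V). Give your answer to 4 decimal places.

0.4400

E[U] = 1.45,  E[V] = 2.15,  E[UV] = 3.15
Var(U) = 2.35 − (1.45)² = 0.2475;  Var(V) = 4.75 − (2.15)² = 0.1275
cov(U,V) = 3.15 − (1.45)(2.15) = 0.0325
Var(-U - V) = (-1)²·0.2475 + (-1)²·0.1275 + 2·(-1)·(-1)·0.0325 = 0.44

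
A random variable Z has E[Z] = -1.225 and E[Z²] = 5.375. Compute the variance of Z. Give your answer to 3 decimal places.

Var(Z) = 5.375 − (-1.225)² = 3.874375

3.874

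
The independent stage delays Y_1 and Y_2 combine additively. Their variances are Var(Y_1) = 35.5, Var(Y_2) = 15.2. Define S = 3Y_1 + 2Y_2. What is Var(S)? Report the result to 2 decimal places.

By independence, Var(S) = (3)²Var(Y_1) + (2)²Var(Y_2)
= (3)²·35.5 + (2)²·15.2 = 380.3

380.30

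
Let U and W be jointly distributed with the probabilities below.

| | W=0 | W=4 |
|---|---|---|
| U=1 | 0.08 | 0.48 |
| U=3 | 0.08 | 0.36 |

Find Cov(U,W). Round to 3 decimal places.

-0.077

E[U] = 1.88,  E[W] = 3.36
E[UW] = 6.24
Cov(U,W) = E[UW] − E[U]E[W] = 6.24 − (1.88)(3.36) = -0.0768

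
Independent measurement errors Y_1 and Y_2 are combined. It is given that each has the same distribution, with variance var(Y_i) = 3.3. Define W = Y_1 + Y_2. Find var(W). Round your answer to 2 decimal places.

6.60

By independence, var(W) = (1)²var(Y_1) + (1)²var(Y_2)
= (1)²·3.3 + (1)²·3.3 = 6.6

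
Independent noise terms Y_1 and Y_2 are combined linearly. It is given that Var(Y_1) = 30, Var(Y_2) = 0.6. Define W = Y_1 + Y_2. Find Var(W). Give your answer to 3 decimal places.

By independence, Var(W) = (1)²Var(Y_1) + (1)²Var(Y_2)
= (1)²·30 + (1)²·0.6 = 30.6

30.600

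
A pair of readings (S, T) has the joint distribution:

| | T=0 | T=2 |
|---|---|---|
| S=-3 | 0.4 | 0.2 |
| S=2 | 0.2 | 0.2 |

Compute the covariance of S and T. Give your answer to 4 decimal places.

0.4000

E[S] = -1,  E[T] = 0.8
E[ST] = -0.4
Cov(S,T) = E[ST] − E[S]E[T] = -0.4 − (-1)(0.8) = 0.4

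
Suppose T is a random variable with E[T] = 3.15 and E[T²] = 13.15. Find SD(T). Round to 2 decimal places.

var(T) = 13.15 − (3.15)² = 3.2275
SD(T) = √3.2275 ≈ 1.80

1.80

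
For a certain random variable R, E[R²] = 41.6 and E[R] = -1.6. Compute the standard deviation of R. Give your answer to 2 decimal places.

6.25

var(R) = 41.6 − (-1.6)² = 39.04
SD(R) = √39.04 ≈ 6.25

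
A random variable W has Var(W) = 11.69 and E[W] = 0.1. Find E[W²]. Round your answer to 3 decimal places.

11.700

E[W²] = Var(W) + (E[W])² = 11.69 + (0.1)² = 11.7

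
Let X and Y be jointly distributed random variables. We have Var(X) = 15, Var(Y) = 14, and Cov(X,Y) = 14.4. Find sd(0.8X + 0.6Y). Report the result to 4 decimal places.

5.3352

Var(0.8X + 0.6Y) = (0.8)²·Var(X) + (0.6)²·Var(Y) + 2·(0.8)·(0.6)·Cov(X,Y)
= 0.64·15 + 0.36·14 + 0.96·14.4 = 28.464
sd(0.8X + 0.6Y) = √28.464 ≈ 5.3352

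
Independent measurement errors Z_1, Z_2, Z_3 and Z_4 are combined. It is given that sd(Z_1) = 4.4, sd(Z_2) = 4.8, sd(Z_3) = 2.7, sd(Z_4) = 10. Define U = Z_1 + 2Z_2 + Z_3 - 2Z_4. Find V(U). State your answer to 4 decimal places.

V(Z_1) = 19.36, V(Z_2) = 23.04, V(Z_3) = 7.29, V(Z_4) = 100
By independence, V(U) = (1)²V(Z_1) + (2)²V(Z_2) + (1)²V(Z_3) + (-2)²V(Z_4)
= (1)²·19.36 + (2)²·23.04 + (1)²·7.29 + (-2)²·100 = 518.81

518.8100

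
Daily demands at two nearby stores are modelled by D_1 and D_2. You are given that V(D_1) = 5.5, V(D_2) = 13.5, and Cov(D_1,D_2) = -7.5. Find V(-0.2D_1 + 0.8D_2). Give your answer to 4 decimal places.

11.2600

V(-0.2D_1 + 0.8D_2) = (-0.2)²·V(D_1) + (0.8)²·V(D_2) + 2·(-0.2)·(0.8)·Cov(D_1,D_2)
= 0.04·5.5 + 0.64·13.5 + -0.32·-7.5 = 11.26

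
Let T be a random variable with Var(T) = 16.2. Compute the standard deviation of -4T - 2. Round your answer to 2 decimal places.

16.10

Var(-4T - 2) = (-4)²·16.2 = 259.2
SD(-4T - 2) = √259.2 ≈ 16.10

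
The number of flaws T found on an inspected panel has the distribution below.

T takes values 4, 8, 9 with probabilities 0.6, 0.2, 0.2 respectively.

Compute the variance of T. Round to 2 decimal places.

E[T] = (4)(0.6) + (8)(0.2) + (9)(0.2) = 5.8
E[T²] = (4)²(0.6) + (8)²(0.2) + (9)²(0.2) = 38.6
Var(T) = E[T²] − (E[T])² = 38.6 − (5.8)² = 4.96

4.96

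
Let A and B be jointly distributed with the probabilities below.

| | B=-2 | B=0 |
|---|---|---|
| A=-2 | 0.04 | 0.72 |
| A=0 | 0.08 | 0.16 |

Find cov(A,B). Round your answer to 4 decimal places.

E[A] = -1.52,  E[B] = -0.24
E[AB] = 0.16
cov(A,B) = E[AB] − E[A]E[B] = 0.16 − (-1.52)(-0.24) = -0.2048

-0.2048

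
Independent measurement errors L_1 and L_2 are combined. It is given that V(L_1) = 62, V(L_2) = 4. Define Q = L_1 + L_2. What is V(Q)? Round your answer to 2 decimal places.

66.00

By independence, V(Q) = (1)²V(L_1) + (1)²V(L_2)
= (1)²·62 + (1)²·4 = 66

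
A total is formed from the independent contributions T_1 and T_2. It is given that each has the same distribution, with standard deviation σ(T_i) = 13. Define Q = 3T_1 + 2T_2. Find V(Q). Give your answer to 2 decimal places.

V(T_i) = (13)² = 169
By independence, V(Q) = (3)²V(T_1) + (2)²V(T_2)
= (3)²·169 + (2)²·169 = 2197

2197.00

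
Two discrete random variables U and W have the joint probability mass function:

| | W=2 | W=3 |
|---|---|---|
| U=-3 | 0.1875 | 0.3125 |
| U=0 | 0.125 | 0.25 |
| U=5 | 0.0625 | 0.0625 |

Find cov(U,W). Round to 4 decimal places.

-0.0781

E[U] = -0.875,  E[W] = 2.625
E[UW] = -2.375
cov(U,W) = E[UW] − E[U]E[W] = -2.375 − (-0.875)(2.625) = -0.078125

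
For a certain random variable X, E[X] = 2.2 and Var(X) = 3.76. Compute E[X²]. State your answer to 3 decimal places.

8.600

E[X²] = Var(X) + (E[X])² = 3.76 + (2.2)² = 8.6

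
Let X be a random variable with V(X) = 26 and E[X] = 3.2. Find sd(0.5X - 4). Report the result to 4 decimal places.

2.5495

V(0.5X - 4) = (0.5)²·26 = 6.5
sd(0.5X - 4) = √6.5 ≈ 2.5495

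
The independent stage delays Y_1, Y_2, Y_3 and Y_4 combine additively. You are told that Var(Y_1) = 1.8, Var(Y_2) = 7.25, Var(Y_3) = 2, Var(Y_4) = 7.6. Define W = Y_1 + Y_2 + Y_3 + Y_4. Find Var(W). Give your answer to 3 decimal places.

By independence, Var(W) = (1)²Var(Y_1) + (1)²Var(Y_2) + (1)²Var(Y_3) + (1)²Var(Y_4)
= (1)²·1.8 + (1)²·7.25 + (1)²·2 + (1)²·7.6 = 18.65

18.650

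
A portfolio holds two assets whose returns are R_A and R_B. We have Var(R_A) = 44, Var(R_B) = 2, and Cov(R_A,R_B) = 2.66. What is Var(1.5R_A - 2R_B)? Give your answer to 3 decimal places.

91.040

Var(1.5R_A - 2R_B) = (1.5)²·Var(R_A) + (-2)²·Var(R_B) + 2·(1.5)·(-2)·Cov(R_A,R_B)
= 2.25·44 + 4·2 + -6·2.66 = 91.04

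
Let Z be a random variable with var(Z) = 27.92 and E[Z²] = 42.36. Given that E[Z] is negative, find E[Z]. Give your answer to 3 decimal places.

(E[Z])² = E[Z²] − var(Z) = 42.36 − 27.92 = 14.44
E[Z] = −√14.44 = -3.8

-3.800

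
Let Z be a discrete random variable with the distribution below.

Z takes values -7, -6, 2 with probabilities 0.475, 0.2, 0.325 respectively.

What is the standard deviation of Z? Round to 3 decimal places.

E[Z] = (-7)(0.475) + (-6)(0.2) + (2)(0.325) = -3.875
E[Z²] = (-7)²(0.475) + (-6)²(0.2) + (2)²(0.325) = 31.775
var(Z) = E[Z²] − (E[Z])² = 31.775 − (-3.875)² = 16.759375
σ(Z) = √16.759375 ≈ 4.094

4.094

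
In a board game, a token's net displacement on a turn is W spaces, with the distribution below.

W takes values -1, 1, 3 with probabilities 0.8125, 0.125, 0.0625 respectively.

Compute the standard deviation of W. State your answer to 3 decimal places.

1.118

E[W] = (-1)(0.8125) + (1)(0.125) + (3)(0.0625) = -0.5
E[W²] = (-1)²(0.8125) + (1)²(0.125) + (3)²(0.0625) = 1.5
var(W) = E[W²] − (E[W])² = 1.5 − (-0.5)² = 1.25
sd(W) = √1.25 ≈ 1.118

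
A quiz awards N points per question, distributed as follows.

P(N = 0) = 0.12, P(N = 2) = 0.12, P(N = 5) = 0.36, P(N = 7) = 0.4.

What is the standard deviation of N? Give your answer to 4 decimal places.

E[N] = (0)(0.12) + (2)(0.12) + (5)(0.36) + (7)(0.4) = 4.84
E[N²] = (0)²(0.12) + (2)²(0.12) + (5)²(0.36) + (7)²(0.4) = 29.08
Var(N) = E[N²] − (E[N])² = 29.08 − (4.84)² = 5.6544
SD(N) = √5.6544 ≈ 2.3779

2.3779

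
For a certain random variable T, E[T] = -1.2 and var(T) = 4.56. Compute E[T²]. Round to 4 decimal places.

E[T²] = var(T) + (E[T])² = 4.56 + (-1.2)² = 6

6.0000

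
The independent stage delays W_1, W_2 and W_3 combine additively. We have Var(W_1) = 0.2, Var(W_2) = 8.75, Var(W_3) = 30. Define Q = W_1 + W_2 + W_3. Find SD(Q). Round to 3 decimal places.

By independence, Var(Q) = (1)²Var(W_1) + (1)²Var(W_2) + (1)²Var(W_3)
= (1)²·0.2 + (1)²·8.75 + (1)²·30 = 38.95
SD(Q) = √38.95 ≈ 6.241

6.241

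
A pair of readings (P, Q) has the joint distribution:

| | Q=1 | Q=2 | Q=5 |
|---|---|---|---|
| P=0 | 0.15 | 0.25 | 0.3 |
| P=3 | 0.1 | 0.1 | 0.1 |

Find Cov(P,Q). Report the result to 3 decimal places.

-0.255

E[P] = 0.9,  E[Q] = 2.95
E[PQ] = 2.4
Cov(P,Q) = E[PQ] − E[P]E[Q] = 2.4 − (0.9)(2.95) = -0.255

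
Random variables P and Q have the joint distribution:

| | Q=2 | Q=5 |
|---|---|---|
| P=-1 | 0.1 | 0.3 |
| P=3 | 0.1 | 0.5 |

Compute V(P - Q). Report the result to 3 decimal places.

E[P] = 1.4,  E[Q] = 4.4,  E[PQ] = 6.4
V(P) = 5.8 − (1.4)² = 3.84;  V(Q) = 20.8 − (4.4)² = 1.44
Cov(P,Q) = 6.4 − (1.4)(4.4) = 0.24
V(P - Q) = (1)²·3.84 + (-1)²·1.44 + 2·(1)·(-1)·0.24 = 4.8

4.800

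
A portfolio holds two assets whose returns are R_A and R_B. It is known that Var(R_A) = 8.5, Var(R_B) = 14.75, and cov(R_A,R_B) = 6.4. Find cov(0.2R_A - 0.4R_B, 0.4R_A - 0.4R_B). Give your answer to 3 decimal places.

1.504

cov(0.2R_A - 0.4R_B, 0.4R_A - 0.4R_B) = (0.2)(0.4)Var(R_A) + (-0.4)(-0.4)Var(R_B) + [(0.2)(-0.4) + (-0.4)(0.4)]cov(R_A,R_B)
= 0.08·8.5 + 0.16·14.75 + -0.24·6.4 = 1.504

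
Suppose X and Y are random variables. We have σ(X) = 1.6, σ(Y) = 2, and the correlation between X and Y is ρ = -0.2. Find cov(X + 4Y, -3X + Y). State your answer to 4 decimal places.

15.3600

Var(X) = (1.6)² = 2.56;  Var(Y) = (2)² = 4
cov(X,Y) = ρ·σ(X)·σ(Y) = -0.2·1.6·2 = -0.64
cov(X + 4Y, -3X + Y) = (1)(-3)Var(X) + (4)(1)Var(Y) + [(1)(1) + (4)(-3)]cov(X,Y)
= -3·2.56 + 4·4 + -11·-0.64 = 15.36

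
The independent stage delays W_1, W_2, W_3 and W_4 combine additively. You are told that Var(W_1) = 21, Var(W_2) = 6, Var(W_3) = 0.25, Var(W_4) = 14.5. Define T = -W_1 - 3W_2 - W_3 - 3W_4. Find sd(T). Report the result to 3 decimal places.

By independence, Var(T) = (-1)²Var(W_1) + (-3)²Var(W_2) + (-1)²Var(W_3) + (-3)²Var(W_4)
= (-1)²·21 + (-3)²·6 + (-1)²·0.25 + (-3)²·14.5 = 205.75
sd(T) = √205.75 ≈ 14.344

14.344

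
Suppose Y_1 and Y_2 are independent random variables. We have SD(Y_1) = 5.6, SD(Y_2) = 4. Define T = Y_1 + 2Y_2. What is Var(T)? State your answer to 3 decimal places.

95.360

Var(Y_1) = 31.36, Var(Y_2) = 16
By independence, Var(T) = (1)²Var(Y_1) + (2)²Var(Y_2)
= (1)²·31.36 + (2)²·16 = 95.36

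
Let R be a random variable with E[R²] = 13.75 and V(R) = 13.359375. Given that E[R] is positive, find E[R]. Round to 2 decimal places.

0.63

(E[R])² = E[R²] − V(R) = 13.75 − 13.359375 = 0.390625
E[R] = √0.390625 = 0.625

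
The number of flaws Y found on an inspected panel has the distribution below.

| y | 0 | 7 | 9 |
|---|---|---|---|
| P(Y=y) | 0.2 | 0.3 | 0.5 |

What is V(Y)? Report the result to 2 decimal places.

E[Y] = (0)(0.2) + (7)(0.3) + (9)(0.5) = 6.6
E[Y²] = (0)²(0.2) + (7)²(0.3) + (9)²(0.5) = 55.2
V(Y) = E[Y²] − (E[Y])² = 55.2 − (6.6)² = 11.64

11.64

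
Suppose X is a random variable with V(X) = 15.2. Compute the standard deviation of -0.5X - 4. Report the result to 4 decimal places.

V(-0.5X - 4) = (-0.5)²·15.2 = 3.8
sd(-0.5X - 4) = √3.8 ≈ 1.9494

1.9494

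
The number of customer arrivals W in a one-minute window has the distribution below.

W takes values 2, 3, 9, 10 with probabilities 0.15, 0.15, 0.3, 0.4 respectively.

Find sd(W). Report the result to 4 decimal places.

3.2783

E[W] = (2)(0.15) + (3)(0.15) + (9)(0.3) + (10)(0.4) = 7.45
E[W²] = (2)²(0.15) + (3)²(0.15) + (9)²(0.3) + (10)²(0.4) = 66.25
Var(W) = E[W²] − (E[W])² = 66.25 − (7.45)² = 10.7475
sd(W) = √10.7475 ≈ 3.2783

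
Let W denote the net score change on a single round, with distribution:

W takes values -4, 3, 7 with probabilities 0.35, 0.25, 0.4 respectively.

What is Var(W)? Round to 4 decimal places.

22.8275

E[W] = (-4)(0.35) + (3)(0.25) + (7)(0.4) = 2.15
E[W²] = (-4)²(0.35) + (3)²(0.25) + (7)²(0.4) = 27.45
Var(W) = E[W²] − (E[W])² = 27.45 − (2.15)² = 22.8275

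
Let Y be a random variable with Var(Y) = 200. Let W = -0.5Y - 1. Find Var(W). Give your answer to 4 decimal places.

Var(-0.5Y - 1) = (-0.5)²·Var(Y) = 0.25·200 = 50

50.0000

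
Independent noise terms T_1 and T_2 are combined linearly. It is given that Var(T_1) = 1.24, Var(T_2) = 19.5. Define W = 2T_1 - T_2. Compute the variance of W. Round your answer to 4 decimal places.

By independence, Var(W) = (2)²Var(T_1) + (-1)²Var(T_2)
= (2)²·1.24 + (-1)²·19.5 = 24.46

24.4600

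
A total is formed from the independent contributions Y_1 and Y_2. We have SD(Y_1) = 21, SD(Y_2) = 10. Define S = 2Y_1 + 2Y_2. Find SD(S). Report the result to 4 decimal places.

46.5188

Var(Y_1) = 441, Var(Y_2) = 100
By independence, Var(S) = (2)²Var(Y_1) + (2)²Var(Y_2)
= (2)²·441 + (2)²·100 = 2164
SD(S) = √2164 ≈ 46.5188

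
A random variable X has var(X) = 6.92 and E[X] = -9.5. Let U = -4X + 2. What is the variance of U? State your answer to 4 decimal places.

110.7200

var(-4X + 2) = (-4)²·var(X) = 16·6.92 = 110.72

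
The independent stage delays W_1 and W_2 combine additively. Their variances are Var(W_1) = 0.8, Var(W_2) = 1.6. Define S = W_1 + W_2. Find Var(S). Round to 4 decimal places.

By independence, Var(S) = (1)²Var(W_1) + (1)²Var(W_2)
= (1)²·0.8 + (1)²·1.6 = 2.4

2.4000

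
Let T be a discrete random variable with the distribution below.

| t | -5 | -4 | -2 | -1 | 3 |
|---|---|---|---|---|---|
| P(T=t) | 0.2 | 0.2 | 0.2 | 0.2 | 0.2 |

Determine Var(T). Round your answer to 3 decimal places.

7.760

E[T] = (-5)(0.2) + (-4)(0.2) + (-2)(0.2) + (-1)(0.2) + (3)(0.2) = -1.8
E[T²] = (-5)²(0.2) + (-4)²(0.2) + (-2)²(0.2) + (-1)²(0.2) + (3)²(0.2) = 11
Var(T) = E[T²] − (E[T])² = 11 − (-1.8)² = 7.76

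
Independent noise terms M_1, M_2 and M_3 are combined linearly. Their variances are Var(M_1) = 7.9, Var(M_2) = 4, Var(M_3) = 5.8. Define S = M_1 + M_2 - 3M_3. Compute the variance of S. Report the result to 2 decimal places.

By independence, Var(S) = (1)²Var(M_1) + (1)²Var(M_2) + (-3)²Var(M_3)
= (1)²·7.9 + (1)²·4 + (-3)²·5.8 = 64.1

64.10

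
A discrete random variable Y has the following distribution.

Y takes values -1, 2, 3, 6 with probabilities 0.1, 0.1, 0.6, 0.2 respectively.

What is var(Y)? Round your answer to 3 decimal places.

3.490

E[Y] = (-1)(0.1) + (2)(0.1) + (3)(0.6) + (6)(0.2) = 3.1
E[Y²] = (-1)²(0.1) + (2)²(0.1) + (3)²(0.6) + (6)²(0.2) = 13.1
var(Y) = E[Y²] − (E[Y])² = 13.1 − (3.1)² = 3.49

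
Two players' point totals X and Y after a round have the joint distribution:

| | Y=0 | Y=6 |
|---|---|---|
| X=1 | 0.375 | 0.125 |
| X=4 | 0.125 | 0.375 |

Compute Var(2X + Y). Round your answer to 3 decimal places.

27.000

E[X] = 2.5,  E[Y] = 3,  E[XY] = 9.75
Var(X) = 8.5 − (2.5)² = 2.25;  Var(Y) = 18 − (3)² = 9
Cov(X,Y) = 9.75 − (2.5)(3) = 2.25
Var(2X + Y) = (2)²·2.25 + (1)²·9 + 2·(2)·(1)·2.25 = 27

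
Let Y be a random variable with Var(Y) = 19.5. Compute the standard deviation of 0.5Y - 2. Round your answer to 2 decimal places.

Var(0.5Y - 2) = (0.5)²·19.5 = 4.875
sd(0.5Y - 2) = √4.875 ≈ 2.21

2.21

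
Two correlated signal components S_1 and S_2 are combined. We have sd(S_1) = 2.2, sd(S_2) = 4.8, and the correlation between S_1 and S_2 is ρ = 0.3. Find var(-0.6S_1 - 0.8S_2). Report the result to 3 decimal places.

var(S_1) = (2.2)² = 4.84;  var(S_2) = (4.8)² = 23.04
Cov(S_1,S_2) = ρ·sd(S_1)·sd(S_2) = 0.3·2.2·4.8 = 3.168
var(-0.6S_1 - 0.8S_2) = (-0.6)²·var(S_1) + (-0.8)²·var(S_2) + 2·(-0.6)·(-0.8)·Cov(S_1,S_2)
= 0.36·4.84 + 0.64·23.04 + 0.96·3.168 = 19.52928

19.529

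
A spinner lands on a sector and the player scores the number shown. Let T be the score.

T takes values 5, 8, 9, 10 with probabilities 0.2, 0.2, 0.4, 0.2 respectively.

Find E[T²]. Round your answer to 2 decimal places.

70.20

E[T²] = (5)²(0.2) + (8)²(0.2) + (9)²(0.4) + (10)²(0.2) = 70.2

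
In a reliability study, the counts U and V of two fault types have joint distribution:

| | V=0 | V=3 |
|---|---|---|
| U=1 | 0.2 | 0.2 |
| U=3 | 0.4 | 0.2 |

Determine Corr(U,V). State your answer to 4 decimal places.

-0.1667

E[U] = 2.2,  E[V] = 1.2
E[UV] = 2.4
Cov(U,V) = E[UV] − E[U]E[V] = 2.4 − (2.2)(1.2) = -0.24
Var(U) = 0.96,  Var(V) = 2.16
ρ = -0.24 / √(0.96·2.16) ≈ -0.1667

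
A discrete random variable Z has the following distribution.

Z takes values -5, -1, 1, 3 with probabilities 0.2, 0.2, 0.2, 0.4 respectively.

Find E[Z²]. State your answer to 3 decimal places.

9.000

E[Z²] = (-5)²(0.2) + (-1)²(0.2) + (1)²(0.2) + (3)²(0.4) = 9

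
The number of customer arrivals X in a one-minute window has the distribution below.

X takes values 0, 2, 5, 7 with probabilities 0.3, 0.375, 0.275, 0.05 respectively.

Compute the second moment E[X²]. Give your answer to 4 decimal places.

E[X²] = (0)²(0.3) + (2)²(0.375) + (5)²(0.275) + (7)²(0.05) = 10.825

10.8250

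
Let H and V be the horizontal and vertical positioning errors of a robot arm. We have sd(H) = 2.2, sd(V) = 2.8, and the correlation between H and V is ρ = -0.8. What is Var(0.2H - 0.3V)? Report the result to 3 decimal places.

Var(H) = (2.2)² = 4.84;  Var(V) = (2.8)² = 7.84
cov(H,V) = ρ·sd(H)·sd(V) = -0.8·2.2·2.8 = -4.928
Var(0.2H - 0.3V) = (0.2)²·Var(H) + (-0.3)²·Var(V) + 2·(0.2)·(-0.3)·cov(H,V)
= 0.04·4.84 + 0.09·7.84 + -0.12·-4.928 = 1.49056

1.491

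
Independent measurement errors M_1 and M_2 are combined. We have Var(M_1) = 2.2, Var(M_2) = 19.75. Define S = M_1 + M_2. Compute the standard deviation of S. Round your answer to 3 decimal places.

By independence, Var(S) = (1)²Var(M_1) + (1)²Var(M_2)
= (1)²·2.2 + (1)²·19.75 = 21.95
SD(S) = √21.95 ≈ 4.685

4.685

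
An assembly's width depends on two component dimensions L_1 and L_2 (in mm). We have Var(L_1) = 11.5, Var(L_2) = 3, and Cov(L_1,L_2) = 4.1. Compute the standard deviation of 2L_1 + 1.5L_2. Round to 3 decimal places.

Var(2L_1 + 1.5L_2) = (2)²·Var(L_1) + (1.5)²·Var(L_2) + 2·(2)·(1.5)·Cov(L_1,L_2)
= 4·11.5 + 2.25·3 + 6·4.1 = 77.35
SD(2L_1 + 1.5L_2) = √77.35 ≈ 8.795

8.795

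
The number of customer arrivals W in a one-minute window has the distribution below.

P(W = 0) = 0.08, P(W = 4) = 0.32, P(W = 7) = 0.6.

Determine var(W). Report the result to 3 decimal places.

E[W] = (0)(0.08) + (4)(0.32) + (7)(0.6) = 5.48
E[W²] = (0)²(0.08) + (4)²(0.32) + (7)²(0.6) = 34.52
var(W) = E[W²] − (E[W])² = 34.52 − (5.48)² = 4.4896

4.490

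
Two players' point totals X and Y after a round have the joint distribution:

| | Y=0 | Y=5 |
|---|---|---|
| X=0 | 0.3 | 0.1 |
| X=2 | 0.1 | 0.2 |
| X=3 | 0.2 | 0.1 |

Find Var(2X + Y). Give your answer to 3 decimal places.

14.600

E[X] = 1.5,  E[Y] = 2,  E[XY] = 3.5
Var(X) = 3.9 − (1.5)² = 1.65;  Var(Y) = 10 − (2)² = 6
Cov(X,Y) = 3.5 − (1.5)(2) = 0.5
Var(2X + Y) = (2)²·1.65 + (1)²·6 + 2·(2)·(1)·0.5 = 14.6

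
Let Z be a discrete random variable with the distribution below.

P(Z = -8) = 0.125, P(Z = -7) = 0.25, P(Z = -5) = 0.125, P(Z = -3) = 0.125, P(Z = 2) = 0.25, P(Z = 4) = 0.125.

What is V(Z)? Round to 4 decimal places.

19.9375

E[Z] = (-8)(0.125) + (-7)(0.25) + (-5)(0.125) + (-3)(0.125) + (2)(0.25) + (4)(0.125) = -2.75
E[Z²] = (-8)²(0.125) + (-7)²(0.25) + (-5)²(0.125) + (-3)²(0.125) + (2)²(0.25) + (4)²(0.125) = 27.5
V(Z) = E[Z²] − (E[Z])² = 27.5 − (-2.75)² = 19.9375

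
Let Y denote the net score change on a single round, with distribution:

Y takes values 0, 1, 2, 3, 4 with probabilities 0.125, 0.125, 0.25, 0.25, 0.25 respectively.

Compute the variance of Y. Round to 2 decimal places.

1.73

E[Y] = (0)(0.125) + (1)(0.125) + (2)(0.25) + (3)(0.25) + (4)(0.25) = 2.375
E[Y²] = (0)²(0.125) + (1)²(0.125) + (2)²(0.25) + (3)²(0.25) + (4)²(0.25) = 7.375
Var(Y) = E[Y²] − (E[Y])² = 7.375 − (2.375)² = 1.734375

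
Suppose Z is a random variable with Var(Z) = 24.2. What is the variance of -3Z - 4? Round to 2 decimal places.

Var(-3Z - 4) = (-3)²·Var(Z) = 9·24.2 = 217.8

217.80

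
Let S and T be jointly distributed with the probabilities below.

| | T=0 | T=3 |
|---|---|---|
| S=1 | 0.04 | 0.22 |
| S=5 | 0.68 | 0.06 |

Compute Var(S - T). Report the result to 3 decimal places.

E[S] = 3.96,  E[T] = 0.84,  E[ST] = 1.56
Var(S) = 18.76 − (3.96)² = 3.0784;  Var(T) = 2.52 − (0.84)² = 1.8144
cov(S,T) = 1.56 − (3.96)(0.84) = -1.7664
Var(S - T) = (1)²·3.0784 + (-1)²·1.8144 + 2·(1)·(-1)·-1.7664 = 8.4256

8.426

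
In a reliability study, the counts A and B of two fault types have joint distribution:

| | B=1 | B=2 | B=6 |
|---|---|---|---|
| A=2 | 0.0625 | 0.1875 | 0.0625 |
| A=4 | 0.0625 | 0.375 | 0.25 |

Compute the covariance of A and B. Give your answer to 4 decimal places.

E[A] = 3.375,  E[B] = 3.125
E[AB] = 10.875
cov(A,B) = E[AB] − E[A]E[B] = 10.875 − (3.375)(3.125) = 0.328125

0.3281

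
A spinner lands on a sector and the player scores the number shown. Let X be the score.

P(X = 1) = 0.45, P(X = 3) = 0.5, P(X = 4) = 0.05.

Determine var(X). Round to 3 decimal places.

E[X] = (1)(0.45) + (3)(0.5) + (4)(0.05) = 2.15
E[X²] = (1)²(0.45) + (3)²(0.5) + (4)²(0.05) = 5.75
var(X) = E[X²] − (E[X])² = 5.75 − (2.15)² = 1.1275

1.128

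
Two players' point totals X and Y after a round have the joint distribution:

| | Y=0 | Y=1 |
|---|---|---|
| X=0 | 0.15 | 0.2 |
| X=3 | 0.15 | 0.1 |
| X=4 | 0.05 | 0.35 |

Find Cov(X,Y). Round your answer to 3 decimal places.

E[X] = 2.35,  E[Y] = 0.65
E[XY] = 1.7
Cov(X,Y) = E[XY] − E[X]E[Y] = 1.7 − (2.35)(0.65) = 0.1725

0.173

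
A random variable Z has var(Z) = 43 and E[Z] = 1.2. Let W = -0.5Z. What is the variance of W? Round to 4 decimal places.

var(-0.5Z) = (-0.5)²·var(Z) = 0.25·43 = 10.75

10.7500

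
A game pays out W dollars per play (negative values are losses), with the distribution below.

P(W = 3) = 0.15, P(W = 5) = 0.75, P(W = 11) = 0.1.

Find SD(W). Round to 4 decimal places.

2.0273

E[W] = (3)(0.15) + (5)(0.75) + (11)(0.1) = 5.3
E[W²] = (3)²(0.15) + (5)²(0.75) + (11)²(0.1) = 32.2
V(W) = E[W²] − (E[W])² = 32.2 − (5.3)² = 4.11
SD(W) = √4.11 ≈ 2.0273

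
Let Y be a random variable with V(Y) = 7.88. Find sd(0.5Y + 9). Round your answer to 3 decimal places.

1.404

V(0.5Y + 9) = (0.5)²·7.88 = 1.97
sd(0.5Y + 9) = √1.97 ≈ 1.404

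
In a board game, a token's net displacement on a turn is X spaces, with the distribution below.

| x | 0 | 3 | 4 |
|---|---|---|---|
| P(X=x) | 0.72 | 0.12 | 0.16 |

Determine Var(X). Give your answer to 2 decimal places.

E[X] = (0)(0.72) + (3)(0.12) + (4)(0.16) = 1
E[X²] = (0)²(0.72) + (3)²(0.12) + (4)²(0.16) = 3.64
Var(X) = E[X²] − (E[X])² = 3.64 − (1)² = 2.64

2.64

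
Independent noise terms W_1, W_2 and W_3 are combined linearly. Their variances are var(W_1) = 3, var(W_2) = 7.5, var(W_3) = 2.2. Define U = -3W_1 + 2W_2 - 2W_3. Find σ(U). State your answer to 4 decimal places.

8.1117

By independence, var(U) = (-3)²var(W_1) + (2)²var(W_2) + (-2)²var(W_3)
= (-3)²·3 + (2)²·7.5 + (-2)²·2.2 = 65.8
σ(U) = √65.8 ≈ 8.1117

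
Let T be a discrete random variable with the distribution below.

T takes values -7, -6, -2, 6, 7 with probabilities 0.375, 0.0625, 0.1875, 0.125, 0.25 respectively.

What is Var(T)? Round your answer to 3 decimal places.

37.359

E[T] = (-7)(0.375) + (-6)(0.0625) + (-2)(0.1875) + (6)(0.125) + (7)(0.25) = -0.875
E[T²] = (-7)²(0.375) + (-6)²(0.0625) + (-2)²(0.1875) + (6)²(0.125) + (7)²(0.25) = 38.125
Var(T) = E[T²] − (E[T])² = 38.125 − (-0.875)² = 37.359375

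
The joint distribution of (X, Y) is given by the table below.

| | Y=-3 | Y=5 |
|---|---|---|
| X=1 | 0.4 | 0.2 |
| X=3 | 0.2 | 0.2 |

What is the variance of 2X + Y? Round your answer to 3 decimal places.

21.760

E[X] = 1.8,  E[Y] = 0.2,  E[XY] = 1
var(X) = 4.2 − (1.8)² = 0.96;  var(Y) = 15.4 − (0.2)² = 15.36
Cov(X,Y) = 1 − (1.8)(0.2) = 0.64
var(2X + Y) = (2)²·0.96 + (1)²·15.36 + 2·(2)·(1)·0.64 = 21.76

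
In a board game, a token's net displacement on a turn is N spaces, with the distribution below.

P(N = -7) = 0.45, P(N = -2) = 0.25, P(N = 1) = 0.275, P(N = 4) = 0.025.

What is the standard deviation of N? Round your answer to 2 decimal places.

E[N] = (-7)(0.45) + (-2)(0.25) + (1)(0.275) + (4)(0.025) = -3.275
E[N²] = (-7)²(0.45) + (-2)²(0.25) + (1)²(0.275) + (4)²(0.025) = 23.725
Var(N) = E[N²] − (E[N])² = 23.725 − (-3.275)² = 12.999375
SD(N) = √12.999375 ≈ 3.61

3.61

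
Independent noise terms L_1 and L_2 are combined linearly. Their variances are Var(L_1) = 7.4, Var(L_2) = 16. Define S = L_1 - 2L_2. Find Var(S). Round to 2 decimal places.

71.40

By independence, Var(S) = (1)²Var(L_1) + (-2)²Var(L_2)
= (1)²·7.4 + (-2)²·16 = 71.4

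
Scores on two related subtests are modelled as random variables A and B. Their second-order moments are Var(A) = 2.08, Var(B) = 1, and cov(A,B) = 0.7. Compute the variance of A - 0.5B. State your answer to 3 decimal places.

Var(A - 0.5B) = (1)²·Var(A) + (-0.5)²·Var(B) + 2·(1)·(-0.5)·cov(A,B)
= 1·2.08 + 0.25·1 + -1·0.7 = 1.63

1.630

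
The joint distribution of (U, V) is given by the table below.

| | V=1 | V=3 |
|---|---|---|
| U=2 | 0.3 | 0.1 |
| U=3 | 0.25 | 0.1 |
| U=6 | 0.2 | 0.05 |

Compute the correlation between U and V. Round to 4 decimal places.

-0.0545

E[U] = 3.35,  E[V] = 1.5
E[UV] = 4.95
cov(U,V) = E[UV] − E[U]E[V] = 4.95 − (3.35)(1.5) = -0.075
var(U) = 2.5275,  var(V) = 0.75
ρ = -0.075 / √(2.5275·0.75) ≈ -0.0545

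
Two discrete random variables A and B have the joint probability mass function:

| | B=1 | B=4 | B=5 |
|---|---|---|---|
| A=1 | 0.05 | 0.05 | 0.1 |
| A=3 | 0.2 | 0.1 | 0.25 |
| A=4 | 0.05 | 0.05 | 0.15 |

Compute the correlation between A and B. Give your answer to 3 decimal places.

E[A] = 2.85,  E[B] = 3.6
E[AB] = 10.3
cov(A,B) = E[AB] − E[A]E[B] = 10.3 − (2.85)(3.6) = 0.04
Var(A) = 1.0275,  Var(B) = 3.04
ρ = 0.04 / √(1.0275·3.04) ≈ 0.023

0.023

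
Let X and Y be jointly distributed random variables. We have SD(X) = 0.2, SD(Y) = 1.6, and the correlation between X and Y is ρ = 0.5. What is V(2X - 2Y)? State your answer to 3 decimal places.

9.120

V(X) = (0.2)² = 0.04;  V(Y) = (1.6)² = 2.56
cov(X,Y) = ρ·SD(X)·SD(Y) = 0.5·0.2·1.6 = 0.16
V(2X - 2Y) = (2)²·V(X) + (-2)²·V(Y) + 2·(2)·(-2)·cov(X,Y)
= 4·0.04 + 4·2.56 + -8·0.16 = 9.12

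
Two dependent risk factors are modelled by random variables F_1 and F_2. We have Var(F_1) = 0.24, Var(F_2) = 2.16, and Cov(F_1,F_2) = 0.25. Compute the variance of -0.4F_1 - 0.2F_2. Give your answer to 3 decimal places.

0.165

Var(-0.4F_1 - 0.2F_2) = (-0.4)²·Var(F_1) + (-0.2)²·Var(F_2) + 2·(-0.4)·(-0.2)·Cov(F_1,F_2)
= 0.16·0.24 + 0.04·2.16 + 0.16·0.25 = 0.1648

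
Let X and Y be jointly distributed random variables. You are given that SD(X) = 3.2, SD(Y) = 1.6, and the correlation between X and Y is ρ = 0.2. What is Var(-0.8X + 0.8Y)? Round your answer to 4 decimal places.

Var(X) = (3.2)² = 10.24;  Var(Y) = (1.6)² = 2.56
Cov(X,Y) = ρ·SD(X)·SD(Y) = 0.2·3.2·1.6 = 1.024
Var(-0.8X + 0.8Y) = (-0.8)²·Var(X) + (0.8)²·Var(Y) + 2·(-0.8)·(0.8)·Cov(X,Y)
= 0.64·10.24 + 0.64·2.56 + -1.28·1.024 = 6.88128

6.8813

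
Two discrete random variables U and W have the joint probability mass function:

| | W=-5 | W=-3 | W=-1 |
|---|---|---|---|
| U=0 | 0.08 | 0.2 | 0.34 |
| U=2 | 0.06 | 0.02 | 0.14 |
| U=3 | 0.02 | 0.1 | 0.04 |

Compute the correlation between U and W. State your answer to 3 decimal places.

-0.123

E[U] = 0.92,  E[W] = -2.28
E[UW] = -2.32
Cov(U,W) = E[UW] − E[U]E[W] = -2.32 − (0.92)(-2.28) = -0.2224
var(U) = 1.4736,  var(W) = 2.2016
ρ = -0.2224 / √(1.4736·2.2016) ≈ -0.123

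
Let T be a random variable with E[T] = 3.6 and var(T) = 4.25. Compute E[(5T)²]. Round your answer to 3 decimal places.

E[5T] = 5·3.6 = 18
var(5T) = (5)²·4.25 = 106.25
E[(5T)²] = var((5T)) + (E[(5T)])² = 106.25 + (18)² = 430.25

430.250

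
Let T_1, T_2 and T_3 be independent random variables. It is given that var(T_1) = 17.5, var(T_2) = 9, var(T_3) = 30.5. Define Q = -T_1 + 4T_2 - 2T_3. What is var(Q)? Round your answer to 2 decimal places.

By independence, var(Q) = (-1)²var(T_1) + (4)²var(T_2) + (-2)²var(T_3)
= (-1)²·17.5 + (4)²·9 + (-2)²·30.5 = 283.5

283.50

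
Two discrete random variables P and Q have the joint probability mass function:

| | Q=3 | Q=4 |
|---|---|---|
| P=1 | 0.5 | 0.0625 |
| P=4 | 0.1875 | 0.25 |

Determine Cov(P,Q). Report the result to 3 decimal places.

E[P] = 2.3125,  E[Q] = 3.3125
E[PQ] = 8
Cov(P,Q) = E[PQ] − E[P]E[Q] = 8 − (2.3125)(3.3125) = 0.33984375

0.340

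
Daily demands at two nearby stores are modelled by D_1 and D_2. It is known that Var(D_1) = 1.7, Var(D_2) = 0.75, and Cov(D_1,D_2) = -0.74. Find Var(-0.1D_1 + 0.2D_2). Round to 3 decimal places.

Var(-0.1D_1 + 0.2D_2) = (-0.1)²·Var(D_1) + (0.2)²·Var(D_2) + 2·(-0.1)·(0.2)·Cov(D_1,D_2)
= 0.01·1.7 + 0.04·0.75 + -0.04·-0.74 = 0.0766

0.077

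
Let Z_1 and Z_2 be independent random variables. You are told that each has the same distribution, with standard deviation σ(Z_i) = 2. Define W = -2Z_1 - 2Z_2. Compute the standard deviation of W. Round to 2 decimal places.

5.66

Var(Z_i) = (2)² = 4
By independence, Var(W) = (-2)²Var(Z_1) + (-2)²Var(Z_2)
= (-2)²·4 + (-2)²·4 = 32
σ(W) = √32 ≈ 5.66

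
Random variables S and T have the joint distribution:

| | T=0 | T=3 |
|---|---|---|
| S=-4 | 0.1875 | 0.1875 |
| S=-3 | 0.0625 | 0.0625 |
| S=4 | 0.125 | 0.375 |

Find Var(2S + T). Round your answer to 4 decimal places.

E[S] = 0.125,  E[T] = 1.875,  E[ST] = 1.6875
Var(S) = 15.125 − (0.125)² = 15.109375;  Var(T) = 5.625 − (1.875)² = 2.109375
Cov(S,T) = 1.6875 − (0.125)(1.875) = 1.453125
Var(2S + T) = (2)²·15.109375 + (1)²·2.109375 + 2·(2)·(1)·1.453125 = 68.359375

68.3594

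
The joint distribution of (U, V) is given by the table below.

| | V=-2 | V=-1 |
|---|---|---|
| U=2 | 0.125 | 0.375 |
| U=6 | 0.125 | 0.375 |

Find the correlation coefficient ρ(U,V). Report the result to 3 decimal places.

0.000

E[U] = 4,  E[V] = -1.25
E[UV] = -5
Cov(U,V) = E[UV] − E[U]E[V] = -5 − (4)(-1.25) = 0
Var(U) = 4,  Var(V) = 0.1875
ρ = 0 / √(4·0.1875) ≈ 0.000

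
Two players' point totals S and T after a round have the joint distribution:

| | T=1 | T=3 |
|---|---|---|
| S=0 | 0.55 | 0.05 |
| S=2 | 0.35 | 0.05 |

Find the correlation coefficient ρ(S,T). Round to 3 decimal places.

0.068

E[S] = 0.8,  E[T] = 1.2
E[ST] = 1
cov(S,T) = E[ST] − E[S]E[T] = 1 − (0.8)(1.2) = 0.04
Var(S) = 0.96,  Var(T) = 0.36
ρ = 0.04 / √(0.96·0.36) ≈ 0.068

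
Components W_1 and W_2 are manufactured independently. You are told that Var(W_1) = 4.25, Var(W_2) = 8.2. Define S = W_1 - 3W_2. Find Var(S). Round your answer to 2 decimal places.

By independence, Var(S) = (1)²Var(W_1) + (-3)²Var(W_2)
= (1)²·4.25 + (-3)²·8.2 = 78.05

78.05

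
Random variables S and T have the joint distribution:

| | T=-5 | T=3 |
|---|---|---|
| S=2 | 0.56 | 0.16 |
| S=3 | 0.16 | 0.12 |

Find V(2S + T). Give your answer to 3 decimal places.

15.040

E[S] = 2.28,  E[T] = -2.76,  E[ST] = -5.96
V(S) = 5.4 − (2.28)² = 0.2016;  V(T) = 20.52 − (-2.76)² = 12.9024
cov(S,T) = -5.96 − (2.28)(-2.76) = 0.3328
V(2S + T) = (2)²·0.2016 + (1)²·12.9024 + 2·(2)·(1)·0.3328 = 15.04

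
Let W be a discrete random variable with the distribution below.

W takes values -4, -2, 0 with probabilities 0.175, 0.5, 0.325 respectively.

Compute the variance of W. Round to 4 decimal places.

E[W] = (-4)(0.175) + (-2)(0.5) + (0)(0.325) = -1.7
E[W²] = (-4)²(0.175) + (-2)²(0.5) + (0)²(0.325) = 4.8
V(W) = E[W²] − (E[W])² = 4.8 − (-1.7)² = 1.91

1.9100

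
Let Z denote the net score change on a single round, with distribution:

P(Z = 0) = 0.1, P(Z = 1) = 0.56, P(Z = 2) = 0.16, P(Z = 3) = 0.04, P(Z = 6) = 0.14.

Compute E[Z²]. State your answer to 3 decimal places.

6.600

E[Z²] = (0)²(0.1) + (1)²(0.56) + (2)²(0.16) + (3)²(0.04) + (6)²(0.14) = 6.6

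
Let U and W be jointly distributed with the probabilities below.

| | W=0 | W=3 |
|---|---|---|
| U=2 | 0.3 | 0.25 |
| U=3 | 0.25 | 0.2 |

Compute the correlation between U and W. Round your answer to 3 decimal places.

E[U] = 2.45,  E[W] = 1.35
E[UW] = 3.3
cov(U,W) = E[UW] − E[U]E[W] = 3.3 − (2.45)(1.35) = -0.0075
V(U) = 0.2475,  V(W) = 2.2275
ρ = -0.0075 / √(0.2475·2.2275) ≈ -0.010

-0.010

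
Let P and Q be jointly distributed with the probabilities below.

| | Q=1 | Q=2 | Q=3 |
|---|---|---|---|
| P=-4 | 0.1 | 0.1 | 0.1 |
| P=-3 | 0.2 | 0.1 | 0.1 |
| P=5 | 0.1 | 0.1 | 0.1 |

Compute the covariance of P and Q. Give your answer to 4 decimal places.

E[P] = -0.9,  E[Q] = 1.9
E[PQ] = -1.5
Cov(P,Q) = E[PQ] − E[P]E[Q] = -1.5 − (-0.9)(1.9) = 0.21

0.2100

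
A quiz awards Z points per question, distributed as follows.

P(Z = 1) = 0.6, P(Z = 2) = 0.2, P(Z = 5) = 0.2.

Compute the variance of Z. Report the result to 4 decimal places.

2.4000

E[Z] = (1)(0.6) + (2)(0.2) + (5)(0.2) = 2
E[Z²] = (1)²(0.6) + (2)²(0.2) + (5)²(0.2) = 6.4
V(Z) = E[Z²] − (E[Z])² = 6.4 − (2)² = 2.4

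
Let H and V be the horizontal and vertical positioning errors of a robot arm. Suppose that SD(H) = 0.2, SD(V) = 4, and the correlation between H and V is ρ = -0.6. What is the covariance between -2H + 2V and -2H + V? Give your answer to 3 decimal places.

35.040

Var(H) = (0.2)² = 0.04;  Var(V) = (4)² = 16
Cov(H,V) = ρ·SD(H)·SD(V) = -0.6·0.2·4 = -0.48
Cov(-2H + 2V, -2H + V) = (-2)(-2)Var(H) + (2)(1)Var(V) + [(-2)(1) + (2)(-2)]Cov(H,V)
= 4·0.04 + 2·16 + -6·-0.48 = 35.04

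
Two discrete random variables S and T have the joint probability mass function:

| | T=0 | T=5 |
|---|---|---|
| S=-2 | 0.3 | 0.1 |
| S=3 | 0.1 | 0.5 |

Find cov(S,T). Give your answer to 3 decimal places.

E[S] = 1,  E[T] = 3
E[ST] = 6.5
cov(S,T) = E[ST] − E[S]E[T] = 6.5 − (1)(3) = 3.5

3.500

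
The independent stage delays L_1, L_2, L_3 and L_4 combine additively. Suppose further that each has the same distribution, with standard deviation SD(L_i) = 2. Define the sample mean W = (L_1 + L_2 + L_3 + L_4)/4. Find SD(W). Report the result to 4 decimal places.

1.0000

Var(L_i) = (2)² = 4
By independence, Var(W) = (0.25)²Var(L_1) + (0.25)²Var(L_2) + (0.25)²Var(L_3) + (0.25)²Var(L_4)
= (0.25)²·4 + (0.25)²·4 + (0.25)²·4 + (0.25)²·4 = 1
SD(W) = √1 ≈ 1.0000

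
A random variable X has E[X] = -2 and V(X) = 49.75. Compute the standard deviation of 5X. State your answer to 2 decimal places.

35.27

V(5X) = (5)²·49.75 = 1243.75
σ(5X) = √1243.75 ≈ 35.27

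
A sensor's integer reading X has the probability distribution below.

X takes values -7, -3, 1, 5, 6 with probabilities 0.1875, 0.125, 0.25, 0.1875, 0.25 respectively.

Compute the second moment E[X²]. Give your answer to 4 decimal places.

E[X²] = (-7)²(0.1875) + (-3)²(0.125) + (1)²(0.25) + (5)²(0.1875) + (6)²(0.25) = 24.25

24.2500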